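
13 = 13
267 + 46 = 313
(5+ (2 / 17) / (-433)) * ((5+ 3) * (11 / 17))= 3238664 / 125137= 25.88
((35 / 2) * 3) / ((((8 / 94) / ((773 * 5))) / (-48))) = -114442650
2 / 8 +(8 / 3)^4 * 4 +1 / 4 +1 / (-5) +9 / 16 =1316309 / 6480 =203.13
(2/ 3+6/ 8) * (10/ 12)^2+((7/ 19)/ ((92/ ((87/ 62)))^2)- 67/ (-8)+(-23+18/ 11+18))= 1100717993467/ 183598481088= 6.00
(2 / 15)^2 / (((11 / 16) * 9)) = 64 / 22275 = 0.00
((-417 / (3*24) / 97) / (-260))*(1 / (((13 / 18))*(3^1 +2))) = 417 / 6557200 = 0.00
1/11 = 0.09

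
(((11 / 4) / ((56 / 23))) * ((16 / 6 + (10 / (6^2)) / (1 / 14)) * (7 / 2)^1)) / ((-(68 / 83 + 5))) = -53867 / 12096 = -4.45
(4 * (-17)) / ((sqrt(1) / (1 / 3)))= -68 / 3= -22.67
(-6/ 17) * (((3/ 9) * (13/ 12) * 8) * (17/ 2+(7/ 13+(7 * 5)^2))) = -1258.24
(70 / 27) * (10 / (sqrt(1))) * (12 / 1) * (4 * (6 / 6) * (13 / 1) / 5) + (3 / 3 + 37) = 29462 / 9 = 3273.56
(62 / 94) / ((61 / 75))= 2325 / 2867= 0.81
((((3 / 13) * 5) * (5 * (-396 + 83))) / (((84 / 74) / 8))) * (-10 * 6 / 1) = 69486000 / 91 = 763582.42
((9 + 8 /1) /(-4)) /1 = -17 /4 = -4.25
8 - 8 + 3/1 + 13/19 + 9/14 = 1151/266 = 4.33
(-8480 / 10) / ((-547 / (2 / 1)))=1696 / 547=3.10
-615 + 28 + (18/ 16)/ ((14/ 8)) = -8209/ 14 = -586.36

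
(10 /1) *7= 70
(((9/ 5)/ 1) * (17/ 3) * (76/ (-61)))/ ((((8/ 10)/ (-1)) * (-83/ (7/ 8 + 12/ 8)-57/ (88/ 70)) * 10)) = -405042/ 20471905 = -0.02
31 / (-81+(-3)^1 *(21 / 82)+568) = 2542 / 39871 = 0.06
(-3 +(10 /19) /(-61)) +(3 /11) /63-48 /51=-17957410 /4551393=-3.95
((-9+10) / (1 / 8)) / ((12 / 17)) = 34 / 3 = 11.33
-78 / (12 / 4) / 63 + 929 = 58501 / 63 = 928.59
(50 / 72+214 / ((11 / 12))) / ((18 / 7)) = 649061 / 7128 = 91.06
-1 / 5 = -0.20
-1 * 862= -862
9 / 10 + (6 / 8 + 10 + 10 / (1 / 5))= 1233 / 20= 61.65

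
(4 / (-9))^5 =-1024 / 59049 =-0.02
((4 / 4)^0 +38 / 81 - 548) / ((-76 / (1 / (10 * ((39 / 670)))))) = 12.35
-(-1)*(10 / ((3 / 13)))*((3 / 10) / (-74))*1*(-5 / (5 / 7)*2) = 91 / 37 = 2.46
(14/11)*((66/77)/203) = 12/2233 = 0.01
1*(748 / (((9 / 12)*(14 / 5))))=7480 / 21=356.19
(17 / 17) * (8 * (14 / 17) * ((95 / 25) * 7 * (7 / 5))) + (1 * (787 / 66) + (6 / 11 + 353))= 17133377 / 28050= 610.82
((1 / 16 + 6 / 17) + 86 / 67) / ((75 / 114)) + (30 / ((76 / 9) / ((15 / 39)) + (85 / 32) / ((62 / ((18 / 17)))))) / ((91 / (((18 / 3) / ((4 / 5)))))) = 54865897452267 / 20359171905800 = 2.69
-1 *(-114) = 114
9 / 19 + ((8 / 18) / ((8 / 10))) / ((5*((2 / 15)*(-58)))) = 3037 / 6612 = 0.46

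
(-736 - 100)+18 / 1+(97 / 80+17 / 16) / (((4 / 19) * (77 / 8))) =-179713 / 220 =-816.88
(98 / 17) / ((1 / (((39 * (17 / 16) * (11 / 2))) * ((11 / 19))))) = 231231 / 304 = 760.63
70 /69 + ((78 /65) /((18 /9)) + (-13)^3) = -2195.39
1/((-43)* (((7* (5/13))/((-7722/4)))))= 50193/3010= 16.68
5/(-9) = -5/9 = -0.56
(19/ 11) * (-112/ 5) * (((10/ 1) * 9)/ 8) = -4788/ 11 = -435.27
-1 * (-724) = 724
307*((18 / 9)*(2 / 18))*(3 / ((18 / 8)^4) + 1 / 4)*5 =4928885 / 39366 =125.21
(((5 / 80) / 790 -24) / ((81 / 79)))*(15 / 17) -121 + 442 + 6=4499617 / 14688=306.35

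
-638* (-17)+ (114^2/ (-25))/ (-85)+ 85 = 23241371/ 2125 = 10937.12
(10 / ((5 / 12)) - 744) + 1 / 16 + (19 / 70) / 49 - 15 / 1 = -20166533 / 27440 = -734.93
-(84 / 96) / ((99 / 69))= -0.61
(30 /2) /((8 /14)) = 105 /4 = 26.25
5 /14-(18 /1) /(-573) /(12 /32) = 1179 /2674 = 0.44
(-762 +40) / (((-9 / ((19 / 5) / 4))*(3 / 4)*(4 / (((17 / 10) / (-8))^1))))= -116603 / 21600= -5.40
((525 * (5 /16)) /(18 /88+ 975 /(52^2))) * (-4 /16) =-125125 /1724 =-72.58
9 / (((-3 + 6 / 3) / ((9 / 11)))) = -81 / 11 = -7.36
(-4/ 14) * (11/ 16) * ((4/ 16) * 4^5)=-352/ 7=-50.29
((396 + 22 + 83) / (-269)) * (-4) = 2004 / 269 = 7.45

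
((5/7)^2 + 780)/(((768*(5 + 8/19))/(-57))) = -13806445/1292032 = -10.69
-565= -565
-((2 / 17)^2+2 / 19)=-654 / 5491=-0.12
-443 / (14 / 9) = -3987 / 14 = -284.79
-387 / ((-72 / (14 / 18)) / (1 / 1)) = 301 / 72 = 4.18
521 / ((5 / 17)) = 8857 / 5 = 1771.40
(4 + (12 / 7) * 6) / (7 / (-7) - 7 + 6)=-50 / 7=-7.14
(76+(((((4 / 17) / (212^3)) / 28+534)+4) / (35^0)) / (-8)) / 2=4.37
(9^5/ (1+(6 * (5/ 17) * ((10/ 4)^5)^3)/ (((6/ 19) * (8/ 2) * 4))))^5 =40379127532336257408461203894662719357537787855631521153024/ 204821257129307384434569190800670532449777911190233802234782851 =0.00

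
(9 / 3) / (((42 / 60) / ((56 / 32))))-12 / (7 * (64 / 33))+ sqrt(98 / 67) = 7.83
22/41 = 0.54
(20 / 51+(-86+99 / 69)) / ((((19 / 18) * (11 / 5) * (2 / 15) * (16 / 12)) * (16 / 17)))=-66646125 / 307648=-216.63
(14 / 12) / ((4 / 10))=35 / 12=2.92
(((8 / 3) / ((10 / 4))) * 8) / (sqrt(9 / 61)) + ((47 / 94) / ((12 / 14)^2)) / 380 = 49 / 27360 + 128 * sqrt(61) / 45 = 22.22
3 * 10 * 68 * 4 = 8160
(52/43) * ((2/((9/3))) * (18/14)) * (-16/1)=-4992/301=-16.58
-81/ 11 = -7.36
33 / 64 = 0.52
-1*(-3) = 3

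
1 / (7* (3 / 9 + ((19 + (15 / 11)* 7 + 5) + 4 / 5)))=165 / 40054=0.00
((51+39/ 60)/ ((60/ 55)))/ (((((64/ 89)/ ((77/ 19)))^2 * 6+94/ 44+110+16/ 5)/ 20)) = 2668237445335/ 325529029278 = 8.20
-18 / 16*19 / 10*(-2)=171 / 40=4.28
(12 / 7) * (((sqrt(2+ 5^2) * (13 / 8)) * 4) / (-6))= -39 * sqrt(3) / 7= -9.65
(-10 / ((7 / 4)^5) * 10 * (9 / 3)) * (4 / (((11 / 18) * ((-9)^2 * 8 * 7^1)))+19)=-1348403200 / 3882417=-347.31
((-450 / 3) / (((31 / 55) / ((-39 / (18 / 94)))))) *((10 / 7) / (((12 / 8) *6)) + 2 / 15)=30916600 / 1953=15830.31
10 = 10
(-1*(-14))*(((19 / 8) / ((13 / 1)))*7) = 931 / 52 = 17.90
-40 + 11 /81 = -39.86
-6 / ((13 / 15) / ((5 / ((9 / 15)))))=-750 / 13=-57.69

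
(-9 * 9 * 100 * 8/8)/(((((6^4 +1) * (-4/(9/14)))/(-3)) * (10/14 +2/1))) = -54675/49286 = -1.11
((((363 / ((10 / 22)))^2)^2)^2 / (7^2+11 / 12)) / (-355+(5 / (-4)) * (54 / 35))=-10856848142443587713923937318568 / 1169219921875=-9285548372314067755.39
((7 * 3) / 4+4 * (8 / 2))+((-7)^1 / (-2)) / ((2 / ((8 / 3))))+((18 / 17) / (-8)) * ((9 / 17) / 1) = 22409 / 867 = 25.85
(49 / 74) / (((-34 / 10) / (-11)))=2695 / 1258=2.14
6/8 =3/4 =0.75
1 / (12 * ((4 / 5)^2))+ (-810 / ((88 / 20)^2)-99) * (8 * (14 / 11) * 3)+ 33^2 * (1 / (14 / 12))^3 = -3616.07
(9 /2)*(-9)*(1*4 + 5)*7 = -5103 /2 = -2551.50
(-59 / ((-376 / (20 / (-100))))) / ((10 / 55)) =-649 / 3760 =-0.17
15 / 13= 1.15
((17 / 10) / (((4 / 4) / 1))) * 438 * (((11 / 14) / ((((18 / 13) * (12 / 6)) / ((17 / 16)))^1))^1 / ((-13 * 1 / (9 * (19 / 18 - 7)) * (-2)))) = -24831169 / 53760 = -461.89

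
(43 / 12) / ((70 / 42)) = 43 / 20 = 2.15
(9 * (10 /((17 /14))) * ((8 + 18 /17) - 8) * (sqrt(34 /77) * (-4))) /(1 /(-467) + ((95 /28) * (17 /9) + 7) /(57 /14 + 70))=-6645447360 * sqrt(2618) /291594149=-1166.09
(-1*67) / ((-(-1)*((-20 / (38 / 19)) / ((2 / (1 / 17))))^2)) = -19363 / 25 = -774.52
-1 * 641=-641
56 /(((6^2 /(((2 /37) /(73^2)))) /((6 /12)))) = 14 /1774557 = 0.00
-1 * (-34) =34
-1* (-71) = 71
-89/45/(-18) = 89/810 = 0.11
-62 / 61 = -1.02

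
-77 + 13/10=-757/10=-75.70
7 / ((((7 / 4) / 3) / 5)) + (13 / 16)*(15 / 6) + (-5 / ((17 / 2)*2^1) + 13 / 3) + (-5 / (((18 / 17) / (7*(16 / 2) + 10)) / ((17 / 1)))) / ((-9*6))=7234769 / 44064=164.19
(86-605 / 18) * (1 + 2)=943 / 6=157.17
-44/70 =-22/35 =-0.63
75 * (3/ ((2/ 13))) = 1462.50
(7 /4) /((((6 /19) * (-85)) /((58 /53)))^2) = 2125207 /730620900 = 0.00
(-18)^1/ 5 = -18/ 5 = -3.60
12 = 12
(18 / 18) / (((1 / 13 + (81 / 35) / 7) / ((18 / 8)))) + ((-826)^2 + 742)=683023.52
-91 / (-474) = 91 / 474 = 0.19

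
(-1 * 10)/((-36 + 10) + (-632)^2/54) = -27/19901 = -0.00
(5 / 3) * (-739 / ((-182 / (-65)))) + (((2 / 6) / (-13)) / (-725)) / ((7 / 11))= -174126853 / 395850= -439.88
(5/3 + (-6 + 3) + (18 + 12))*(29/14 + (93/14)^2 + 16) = 1783.04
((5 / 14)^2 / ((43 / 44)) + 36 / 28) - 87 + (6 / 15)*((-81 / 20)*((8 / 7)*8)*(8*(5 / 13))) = -17962661 / 136955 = -131.16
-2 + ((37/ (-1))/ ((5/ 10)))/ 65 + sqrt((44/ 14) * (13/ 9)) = -204/ 65 + sqrt(2002)/ 21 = -1.01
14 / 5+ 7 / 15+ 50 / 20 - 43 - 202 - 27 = -7987 / 30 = -266.23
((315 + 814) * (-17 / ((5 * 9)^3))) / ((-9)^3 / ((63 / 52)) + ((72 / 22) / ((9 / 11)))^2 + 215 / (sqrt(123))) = 40439651 * sqrt(123) / 37641276669375 + 903376124 / 2509418444625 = 0.00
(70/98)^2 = 0.51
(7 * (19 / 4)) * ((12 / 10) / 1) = 399 / 10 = 39.90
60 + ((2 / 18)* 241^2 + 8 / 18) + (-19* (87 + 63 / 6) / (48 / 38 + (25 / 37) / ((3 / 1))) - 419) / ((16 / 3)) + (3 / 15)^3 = 700846800407 / 113004000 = 6201.96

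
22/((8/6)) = 33/2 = 16.50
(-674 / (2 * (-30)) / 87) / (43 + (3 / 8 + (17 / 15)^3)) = 101100 / 35102441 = 0.00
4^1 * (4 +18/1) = 88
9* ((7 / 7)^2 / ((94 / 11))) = 99 / 94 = 1.05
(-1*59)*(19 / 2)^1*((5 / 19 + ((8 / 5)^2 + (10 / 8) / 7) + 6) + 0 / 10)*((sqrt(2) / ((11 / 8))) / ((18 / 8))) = -28254628*sqrt(2) / 17325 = -2306.38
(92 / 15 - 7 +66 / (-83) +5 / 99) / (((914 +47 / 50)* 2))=-331010 / 375903099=-0.00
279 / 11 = 25.36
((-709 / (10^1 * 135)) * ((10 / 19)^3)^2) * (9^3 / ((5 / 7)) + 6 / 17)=-11.40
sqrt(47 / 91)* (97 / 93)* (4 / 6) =194* sqrt(4277) / 25389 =0.50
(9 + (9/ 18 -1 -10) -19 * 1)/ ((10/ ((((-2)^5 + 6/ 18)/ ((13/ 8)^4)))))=797696/ 85683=9.31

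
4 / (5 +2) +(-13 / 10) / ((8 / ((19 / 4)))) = -449 / 2240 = -0.20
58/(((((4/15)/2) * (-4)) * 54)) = -2.01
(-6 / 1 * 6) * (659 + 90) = -26964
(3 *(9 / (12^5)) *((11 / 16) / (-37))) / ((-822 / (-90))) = -55 / 249151488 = -0.00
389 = 389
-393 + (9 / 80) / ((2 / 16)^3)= -1677 / 5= -335.40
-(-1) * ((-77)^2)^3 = 208422380089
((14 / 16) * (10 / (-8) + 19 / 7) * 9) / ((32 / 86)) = 15867 / 512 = 30.99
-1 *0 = 0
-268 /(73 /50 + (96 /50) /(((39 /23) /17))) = -174200 /13461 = -12.94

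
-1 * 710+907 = 197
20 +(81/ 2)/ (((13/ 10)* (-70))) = 3559/ 182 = 19.55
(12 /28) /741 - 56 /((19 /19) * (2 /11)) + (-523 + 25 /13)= -1433473 /1729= -829.08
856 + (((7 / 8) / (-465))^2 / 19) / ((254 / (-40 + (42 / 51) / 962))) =467456238134194223 / 546093736156800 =856.00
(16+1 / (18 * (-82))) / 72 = 23615 / 106272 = 0.22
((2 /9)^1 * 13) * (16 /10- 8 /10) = 104 /45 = 2.31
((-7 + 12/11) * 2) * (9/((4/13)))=-7605/22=-345.68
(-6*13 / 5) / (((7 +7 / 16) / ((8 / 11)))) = -9984 / 6545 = -1.53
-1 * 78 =-78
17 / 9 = 1.89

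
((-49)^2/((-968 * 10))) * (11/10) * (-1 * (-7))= -16807/8800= -1.91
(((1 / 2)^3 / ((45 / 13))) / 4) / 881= 13 / 1268640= 0.00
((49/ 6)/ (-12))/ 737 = -49/ 53064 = -0.00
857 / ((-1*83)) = -857 / 83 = -10.33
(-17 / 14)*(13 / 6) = -221 / 84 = -2.63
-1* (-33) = 33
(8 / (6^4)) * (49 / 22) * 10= 245 / 1782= 0.14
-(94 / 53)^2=-8836 / 2809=-3.15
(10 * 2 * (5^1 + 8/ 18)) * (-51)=-16660/ 3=-5553.33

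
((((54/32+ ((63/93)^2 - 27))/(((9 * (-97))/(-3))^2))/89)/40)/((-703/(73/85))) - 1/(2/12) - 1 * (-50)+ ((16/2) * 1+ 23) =2308194229517739653/30775923060195200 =75.00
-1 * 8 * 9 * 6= -432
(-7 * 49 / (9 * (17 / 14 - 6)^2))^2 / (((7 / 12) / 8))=20661046784 / 544080267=37.97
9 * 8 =72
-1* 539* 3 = -1617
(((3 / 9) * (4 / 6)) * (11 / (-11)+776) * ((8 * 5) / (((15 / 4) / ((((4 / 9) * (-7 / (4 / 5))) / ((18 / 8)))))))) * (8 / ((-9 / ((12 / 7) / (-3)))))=-31744000 / 19683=-1612.76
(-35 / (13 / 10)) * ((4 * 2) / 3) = -2800 / 39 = -71.79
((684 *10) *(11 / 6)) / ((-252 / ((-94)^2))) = -9233620 / 21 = -439696.19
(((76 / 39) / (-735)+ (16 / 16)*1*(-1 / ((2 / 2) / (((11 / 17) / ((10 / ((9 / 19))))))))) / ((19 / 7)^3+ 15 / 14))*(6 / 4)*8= -17266564 / 910322205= -0.02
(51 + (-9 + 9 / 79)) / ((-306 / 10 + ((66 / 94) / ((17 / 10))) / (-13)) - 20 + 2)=-57595915 / 66509863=-0.87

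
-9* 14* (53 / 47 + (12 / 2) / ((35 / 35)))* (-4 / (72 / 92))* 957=206463180 / 47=4392833.62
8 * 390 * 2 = 6240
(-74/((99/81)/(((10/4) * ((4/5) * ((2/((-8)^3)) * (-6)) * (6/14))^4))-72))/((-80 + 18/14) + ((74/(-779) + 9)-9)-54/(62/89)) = 6479427087/1604894218008072368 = 0.00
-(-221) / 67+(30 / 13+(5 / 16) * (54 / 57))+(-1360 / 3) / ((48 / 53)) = -589393261 / 1191528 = -494.65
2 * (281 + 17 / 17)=564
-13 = -13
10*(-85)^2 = 72250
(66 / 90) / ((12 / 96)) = 5.87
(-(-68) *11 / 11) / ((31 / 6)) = 408 / 31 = 13.16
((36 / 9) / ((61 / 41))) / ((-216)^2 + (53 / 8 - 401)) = 1312 / 22575673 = 0.00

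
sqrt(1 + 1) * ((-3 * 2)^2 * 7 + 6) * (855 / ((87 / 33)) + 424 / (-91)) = 217638222 * sqrt(2) / 2639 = 116630.13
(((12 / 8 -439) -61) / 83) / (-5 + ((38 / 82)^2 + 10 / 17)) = 1.43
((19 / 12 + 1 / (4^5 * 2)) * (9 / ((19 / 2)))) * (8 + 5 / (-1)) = 87579 / 19456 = 4.50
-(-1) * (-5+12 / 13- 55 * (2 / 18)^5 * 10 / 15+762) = 1745427961 / 2302911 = 757.92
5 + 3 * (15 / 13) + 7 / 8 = 971 / 104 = 9.34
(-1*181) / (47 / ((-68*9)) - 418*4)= 110772 / 1023311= 0.11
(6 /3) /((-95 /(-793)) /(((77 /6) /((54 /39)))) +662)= 793793 /262750613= 0.00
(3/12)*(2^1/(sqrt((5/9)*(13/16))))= 6*sqrt(65)/65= 0.74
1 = 1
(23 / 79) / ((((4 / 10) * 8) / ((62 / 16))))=3565 / 10112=0.35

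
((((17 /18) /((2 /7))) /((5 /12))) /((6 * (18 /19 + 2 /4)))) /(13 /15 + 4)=2261 /12045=0.19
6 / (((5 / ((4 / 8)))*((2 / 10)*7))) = 3 / 7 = 0.43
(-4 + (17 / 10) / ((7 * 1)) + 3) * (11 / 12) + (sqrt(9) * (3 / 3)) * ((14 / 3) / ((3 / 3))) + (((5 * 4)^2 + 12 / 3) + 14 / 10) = 418.71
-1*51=-51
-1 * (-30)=30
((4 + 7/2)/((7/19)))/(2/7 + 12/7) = 285/28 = 10.18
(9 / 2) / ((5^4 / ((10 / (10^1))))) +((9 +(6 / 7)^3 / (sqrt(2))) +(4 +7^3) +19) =108 * sqrt(2) / 343 +468759 / 1250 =375.45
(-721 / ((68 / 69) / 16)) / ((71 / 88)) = -17511648 / 1207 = -14508.41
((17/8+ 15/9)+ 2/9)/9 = 289/648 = 0.45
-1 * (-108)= 108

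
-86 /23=-3.74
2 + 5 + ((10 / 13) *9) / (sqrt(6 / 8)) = 7 + 60 *sqrt(3) / 13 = 14.99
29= 29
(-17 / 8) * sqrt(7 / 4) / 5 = -17 * sqrt(7) / 80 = -0.56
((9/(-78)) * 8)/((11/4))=-0.34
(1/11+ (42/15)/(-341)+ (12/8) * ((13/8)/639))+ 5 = 29555893/5810640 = 5.09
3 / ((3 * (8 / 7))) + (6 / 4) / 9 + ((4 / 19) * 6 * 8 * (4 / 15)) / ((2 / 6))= 20807 / 2280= 9.13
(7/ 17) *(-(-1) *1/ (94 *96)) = 7/ 153408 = 0.00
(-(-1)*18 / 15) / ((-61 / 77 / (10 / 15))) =-308 / 305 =-1.01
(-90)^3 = -729000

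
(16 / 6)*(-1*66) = -176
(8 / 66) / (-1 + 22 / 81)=-108 / 649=-0.17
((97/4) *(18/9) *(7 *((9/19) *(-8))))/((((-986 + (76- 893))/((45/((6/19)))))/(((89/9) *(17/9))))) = 10273270/5409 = 1899.29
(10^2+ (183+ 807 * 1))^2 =1188100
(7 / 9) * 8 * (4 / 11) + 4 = 620 / 99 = 6.26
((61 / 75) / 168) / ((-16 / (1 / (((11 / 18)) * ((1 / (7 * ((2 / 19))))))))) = -61 / 167200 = -0.00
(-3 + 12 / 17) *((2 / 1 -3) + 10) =-20.65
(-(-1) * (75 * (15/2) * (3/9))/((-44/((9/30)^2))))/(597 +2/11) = -0.00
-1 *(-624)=624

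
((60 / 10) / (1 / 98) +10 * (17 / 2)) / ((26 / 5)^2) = 16825 / 676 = 24.89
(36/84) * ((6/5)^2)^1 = 108/175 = 0.62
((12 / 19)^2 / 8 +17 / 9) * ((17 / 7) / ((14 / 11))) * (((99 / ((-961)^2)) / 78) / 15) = 0.00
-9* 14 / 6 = -21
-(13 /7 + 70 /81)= -2.72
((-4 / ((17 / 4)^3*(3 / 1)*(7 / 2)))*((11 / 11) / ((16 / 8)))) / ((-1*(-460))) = -64 / 11864895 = -0.00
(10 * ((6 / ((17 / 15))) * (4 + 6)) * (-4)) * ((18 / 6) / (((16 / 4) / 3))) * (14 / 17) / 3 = -378000 / 289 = -1307.96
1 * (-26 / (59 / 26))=-676 / 59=-11.46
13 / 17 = 0.76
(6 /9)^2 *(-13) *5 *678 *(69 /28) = -337870 /7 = -48267.14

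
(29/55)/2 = 29/110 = 0.26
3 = 3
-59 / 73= -0.81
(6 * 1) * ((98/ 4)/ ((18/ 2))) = 49/ 3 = 16.33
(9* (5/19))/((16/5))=225/304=0.74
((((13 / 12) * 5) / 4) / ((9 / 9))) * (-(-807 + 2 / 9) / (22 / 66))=3277.53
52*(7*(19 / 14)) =494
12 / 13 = 0.92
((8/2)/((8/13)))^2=169/4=42.25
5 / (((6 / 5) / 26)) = 325 / 3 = 108.33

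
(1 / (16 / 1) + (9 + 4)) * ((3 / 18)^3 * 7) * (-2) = -1463 / 1728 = -0.85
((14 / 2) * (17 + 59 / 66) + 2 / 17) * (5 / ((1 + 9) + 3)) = 703355 / 14586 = 48.22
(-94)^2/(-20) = -2209/5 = -441.80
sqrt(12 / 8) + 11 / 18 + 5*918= sqrt(6) / 2 + 82631 / 18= 4591.84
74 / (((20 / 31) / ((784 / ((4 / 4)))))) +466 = 451954 / 5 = 90390.80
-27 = -27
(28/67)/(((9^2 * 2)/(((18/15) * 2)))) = 0.01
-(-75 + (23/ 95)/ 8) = 56977/ 760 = 74.97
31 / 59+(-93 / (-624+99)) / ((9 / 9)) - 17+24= 79529 / 10325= 7.70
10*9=90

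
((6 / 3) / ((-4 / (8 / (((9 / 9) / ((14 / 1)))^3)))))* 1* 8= -87808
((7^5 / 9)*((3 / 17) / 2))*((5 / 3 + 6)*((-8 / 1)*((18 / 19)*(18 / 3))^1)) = -18554928 / 323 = -57445.60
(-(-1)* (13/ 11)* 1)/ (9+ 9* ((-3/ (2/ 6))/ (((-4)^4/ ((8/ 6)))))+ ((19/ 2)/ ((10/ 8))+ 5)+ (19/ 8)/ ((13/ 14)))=54080/ 1086151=0.05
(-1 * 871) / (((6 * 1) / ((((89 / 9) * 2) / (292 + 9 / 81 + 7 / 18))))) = -11926 / 1215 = -9.82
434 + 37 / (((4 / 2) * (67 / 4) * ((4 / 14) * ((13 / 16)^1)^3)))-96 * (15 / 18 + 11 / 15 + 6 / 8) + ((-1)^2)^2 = 161776857 / 735995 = 219.81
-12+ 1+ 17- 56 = -50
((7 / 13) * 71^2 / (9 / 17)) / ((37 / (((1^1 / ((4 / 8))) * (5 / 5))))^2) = 2399516 / 160173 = 14.98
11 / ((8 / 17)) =187 / 8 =23.38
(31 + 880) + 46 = 957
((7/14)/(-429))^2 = 0.00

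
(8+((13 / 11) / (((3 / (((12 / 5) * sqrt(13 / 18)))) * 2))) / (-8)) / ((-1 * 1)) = -8+13 * sqrt(26) / 1320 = -7.95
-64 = -64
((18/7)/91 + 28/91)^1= 214/637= 0.34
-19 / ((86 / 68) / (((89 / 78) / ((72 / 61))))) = -1753567 / 120744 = -14.52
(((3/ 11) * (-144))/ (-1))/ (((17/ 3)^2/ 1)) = 3888/ 3179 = 1.22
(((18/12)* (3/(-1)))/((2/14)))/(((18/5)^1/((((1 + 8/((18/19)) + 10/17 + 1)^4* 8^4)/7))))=-75856710.70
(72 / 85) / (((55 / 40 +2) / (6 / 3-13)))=-704 / 255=-2.76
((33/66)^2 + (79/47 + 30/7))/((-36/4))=-909/1316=-0.69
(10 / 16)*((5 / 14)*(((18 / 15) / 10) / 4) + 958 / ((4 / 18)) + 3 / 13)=2694.53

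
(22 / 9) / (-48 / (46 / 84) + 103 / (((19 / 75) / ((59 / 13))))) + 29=2606176835 / 89863857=29.00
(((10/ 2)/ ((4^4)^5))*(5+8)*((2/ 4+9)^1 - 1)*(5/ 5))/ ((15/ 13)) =2873/ 6597069766656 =0.00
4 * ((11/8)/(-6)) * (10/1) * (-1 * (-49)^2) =132055/6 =22009.17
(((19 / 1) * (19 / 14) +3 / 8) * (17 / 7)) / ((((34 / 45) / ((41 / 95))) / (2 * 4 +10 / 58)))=128118645 / 431984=296.58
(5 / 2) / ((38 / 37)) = 185 / 76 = 2.43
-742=-742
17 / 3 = 5.67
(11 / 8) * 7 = 77 / 8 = 9.62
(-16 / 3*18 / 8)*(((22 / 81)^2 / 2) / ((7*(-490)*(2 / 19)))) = 4598 / 3750705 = 0.00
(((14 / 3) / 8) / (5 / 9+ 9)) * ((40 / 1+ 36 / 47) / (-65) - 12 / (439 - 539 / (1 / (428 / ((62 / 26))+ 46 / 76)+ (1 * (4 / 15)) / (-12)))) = -269193390333 / 7026932441360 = -0.04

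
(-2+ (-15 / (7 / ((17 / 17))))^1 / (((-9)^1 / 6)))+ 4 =24 / 7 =3.43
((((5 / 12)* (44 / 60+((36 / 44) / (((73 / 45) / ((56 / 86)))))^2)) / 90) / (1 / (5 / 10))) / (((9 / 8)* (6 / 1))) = 15043704251 / 52149095525340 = 0.00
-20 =-20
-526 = -526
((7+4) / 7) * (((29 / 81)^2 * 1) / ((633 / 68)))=629068 / 29071791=0.02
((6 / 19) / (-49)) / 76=-3 / 35378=-0.00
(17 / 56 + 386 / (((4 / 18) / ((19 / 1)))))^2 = 3415787794225 / 3136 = 1089218046.63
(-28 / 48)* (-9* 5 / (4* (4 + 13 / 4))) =105 / 116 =0.91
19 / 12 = 1.58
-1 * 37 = -37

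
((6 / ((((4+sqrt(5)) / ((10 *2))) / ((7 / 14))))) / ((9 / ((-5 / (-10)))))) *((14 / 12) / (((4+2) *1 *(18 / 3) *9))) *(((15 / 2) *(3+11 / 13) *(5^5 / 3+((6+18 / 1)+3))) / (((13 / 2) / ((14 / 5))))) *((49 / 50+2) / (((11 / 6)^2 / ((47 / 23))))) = 44005171280 / 419061357- 11001292820 *sqrt(5) / 419061357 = 46.31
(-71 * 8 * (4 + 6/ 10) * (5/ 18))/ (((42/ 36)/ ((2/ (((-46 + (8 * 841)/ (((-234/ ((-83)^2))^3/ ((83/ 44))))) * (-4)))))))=-153438796368/ 159749954867587133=-0.00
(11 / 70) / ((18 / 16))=44 / 315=0.14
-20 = -20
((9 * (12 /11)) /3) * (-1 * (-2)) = 6.55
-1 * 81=-81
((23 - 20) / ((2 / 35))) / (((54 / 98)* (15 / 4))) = 686 / 27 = 25.41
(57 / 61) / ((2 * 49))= 57 / 5978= 0.01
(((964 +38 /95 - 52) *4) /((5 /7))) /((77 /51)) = 930648 /275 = 3384.17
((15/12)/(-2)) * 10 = -25/4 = -6.25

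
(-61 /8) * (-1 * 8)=61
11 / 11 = 1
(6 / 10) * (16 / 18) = 8 / 15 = 0.53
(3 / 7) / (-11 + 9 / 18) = -2 / 49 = -0.04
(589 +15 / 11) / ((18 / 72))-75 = 25151 / 11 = 2286.45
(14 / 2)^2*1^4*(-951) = -46599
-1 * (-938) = 938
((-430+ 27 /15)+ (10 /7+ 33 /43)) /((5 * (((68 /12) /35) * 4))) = -480852 /3655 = -131.56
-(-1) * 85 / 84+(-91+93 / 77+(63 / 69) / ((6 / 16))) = -262145 / 3036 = -86.35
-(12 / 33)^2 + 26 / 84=901 / 5082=0.18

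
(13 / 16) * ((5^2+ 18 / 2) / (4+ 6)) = 221 / 80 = 2.76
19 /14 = 1.36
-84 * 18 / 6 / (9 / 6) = -168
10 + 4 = 14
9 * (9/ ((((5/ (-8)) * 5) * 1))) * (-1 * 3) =1944/ 25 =77.76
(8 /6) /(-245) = -4 /735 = -0.01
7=7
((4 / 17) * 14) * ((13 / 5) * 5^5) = 455000 / 17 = 26764.71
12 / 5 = 2.40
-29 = -29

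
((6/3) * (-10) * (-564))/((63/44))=165440/21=7878.10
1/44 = 0.02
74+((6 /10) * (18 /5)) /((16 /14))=7589 /100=75.89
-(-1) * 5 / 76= 0.07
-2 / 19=-0.11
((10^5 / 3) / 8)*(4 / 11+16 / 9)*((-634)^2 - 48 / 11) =3586437159.47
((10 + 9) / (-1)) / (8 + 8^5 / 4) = -19 / 8200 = -0.00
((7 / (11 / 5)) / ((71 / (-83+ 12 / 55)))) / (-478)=31871 / 4106498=0.01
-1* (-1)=1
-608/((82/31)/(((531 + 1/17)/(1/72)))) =-6125750784/697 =-8788738.57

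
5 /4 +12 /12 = 9 /4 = 2.25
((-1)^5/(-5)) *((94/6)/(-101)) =-47/1515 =-0.03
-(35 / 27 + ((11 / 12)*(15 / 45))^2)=-1801 / 1296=-1.39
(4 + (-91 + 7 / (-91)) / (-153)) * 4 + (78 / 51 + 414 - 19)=825257 / 1989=414.91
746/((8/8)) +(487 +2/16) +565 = 14385/8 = 1798.12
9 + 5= 14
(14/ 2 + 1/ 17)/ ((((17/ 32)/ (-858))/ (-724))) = 2385377280/ 289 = 8253900.62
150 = 150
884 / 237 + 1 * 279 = 67007 / 237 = 282.73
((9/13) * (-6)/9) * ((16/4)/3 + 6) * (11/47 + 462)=-955900/611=-1564.48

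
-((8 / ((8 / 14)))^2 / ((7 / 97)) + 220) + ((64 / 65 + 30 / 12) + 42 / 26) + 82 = -28489 / 10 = -2848.90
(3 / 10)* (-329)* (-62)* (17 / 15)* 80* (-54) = -149802912 / 5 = -29960582.40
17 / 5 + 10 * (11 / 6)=326 / 15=21.73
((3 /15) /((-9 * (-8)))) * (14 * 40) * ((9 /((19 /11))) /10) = 77 /95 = 0.81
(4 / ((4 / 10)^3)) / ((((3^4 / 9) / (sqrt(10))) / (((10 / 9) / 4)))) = 625* sqrt(10) / 324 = 6.10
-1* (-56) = 56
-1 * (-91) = 91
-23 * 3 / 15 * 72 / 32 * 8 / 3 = -27.60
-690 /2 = -345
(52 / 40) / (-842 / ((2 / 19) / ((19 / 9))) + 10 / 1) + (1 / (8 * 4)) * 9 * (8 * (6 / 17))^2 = 984219867 / 438964990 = 2.24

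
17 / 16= 1.06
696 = 696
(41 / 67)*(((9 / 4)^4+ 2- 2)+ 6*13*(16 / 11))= 16058019 / 188672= 85.11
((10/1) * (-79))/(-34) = 395/17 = 23.24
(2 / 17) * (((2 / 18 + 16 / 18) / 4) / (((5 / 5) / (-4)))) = -2 / 17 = -0.12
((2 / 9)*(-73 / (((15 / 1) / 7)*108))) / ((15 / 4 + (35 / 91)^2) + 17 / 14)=-1209026 / 88176195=-0.01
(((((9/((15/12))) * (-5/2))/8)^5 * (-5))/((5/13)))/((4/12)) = 2302911/1024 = 2248.94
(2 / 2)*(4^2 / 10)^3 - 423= -52363 / 125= -418.90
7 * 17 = 119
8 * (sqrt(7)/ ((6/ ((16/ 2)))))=32 * sqrt(7)/ 3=28.22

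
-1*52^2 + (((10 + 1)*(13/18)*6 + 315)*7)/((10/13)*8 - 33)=-2930096/1047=-2798.56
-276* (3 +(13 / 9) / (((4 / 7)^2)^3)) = -12278.86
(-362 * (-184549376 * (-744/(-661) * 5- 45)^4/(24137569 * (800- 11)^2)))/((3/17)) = 60542.23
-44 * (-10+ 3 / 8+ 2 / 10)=4147 / 10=414.70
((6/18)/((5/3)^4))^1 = 27/625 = 0.04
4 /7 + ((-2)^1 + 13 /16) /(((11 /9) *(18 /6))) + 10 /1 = 12625 /1232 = 10.25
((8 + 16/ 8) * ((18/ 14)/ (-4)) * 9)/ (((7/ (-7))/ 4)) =810/ 7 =115.71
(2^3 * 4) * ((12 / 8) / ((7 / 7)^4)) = 48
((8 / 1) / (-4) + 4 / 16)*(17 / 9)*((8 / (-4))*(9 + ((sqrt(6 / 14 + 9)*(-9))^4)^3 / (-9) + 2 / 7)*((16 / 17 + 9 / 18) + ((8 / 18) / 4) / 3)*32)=-28157951187423933720953384 / 4084101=-6894528609215083985.67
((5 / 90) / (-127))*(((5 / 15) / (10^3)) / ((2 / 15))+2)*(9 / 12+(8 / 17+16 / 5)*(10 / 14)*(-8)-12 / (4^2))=6942 / 377825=0.02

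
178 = 178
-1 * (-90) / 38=45 / 19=2.37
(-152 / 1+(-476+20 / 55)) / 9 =-6904 / 99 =-69.74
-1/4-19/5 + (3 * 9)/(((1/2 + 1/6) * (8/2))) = 243/40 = 6.08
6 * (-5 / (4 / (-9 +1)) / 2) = 30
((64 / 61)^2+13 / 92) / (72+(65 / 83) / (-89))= 3140989335 / 182051815268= 0.02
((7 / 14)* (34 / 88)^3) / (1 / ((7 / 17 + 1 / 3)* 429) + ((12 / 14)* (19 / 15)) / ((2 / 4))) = 42472885 / 3202755776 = 0.01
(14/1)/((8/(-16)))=-28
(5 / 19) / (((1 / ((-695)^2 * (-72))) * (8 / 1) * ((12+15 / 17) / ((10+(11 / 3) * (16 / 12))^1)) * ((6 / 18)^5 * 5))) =-89126806950 / 1387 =-64258692.83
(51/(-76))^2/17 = 153/5776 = 0.03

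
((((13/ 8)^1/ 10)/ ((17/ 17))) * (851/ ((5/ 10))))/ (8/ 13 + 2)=105.75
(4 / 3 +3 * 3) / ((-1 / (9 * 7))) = -651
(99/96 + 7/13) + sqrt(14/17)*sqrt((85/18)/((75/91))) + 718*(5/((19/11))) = 7*sqrt(195)/45 + 16440247/7904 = 2082.16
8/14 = 4/7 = 0.57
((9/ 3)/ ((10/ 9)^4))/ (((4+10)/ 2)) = 19683/ 70000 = 0.28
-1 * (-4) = 4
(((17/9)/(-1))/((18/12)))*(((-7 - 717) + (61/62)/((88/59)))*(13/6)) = 96909605/49104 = 1973.56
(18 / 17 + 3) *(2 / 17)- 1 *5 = -1307 / 289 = -4.52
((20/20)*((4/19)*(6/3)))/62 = 0.01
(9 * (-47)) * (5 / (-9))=235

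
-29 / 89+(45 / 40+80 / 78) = 50671 / 27768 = 1.82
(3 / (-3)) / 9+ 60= 539 / 9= 59.89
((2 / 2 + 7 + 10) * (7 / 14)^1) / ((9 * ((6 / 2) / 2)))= 2 / 3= 0.67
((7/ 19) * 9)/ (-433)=-0.01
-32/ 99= -0.32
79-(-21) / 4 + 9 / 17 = 5765 / 68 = 84.78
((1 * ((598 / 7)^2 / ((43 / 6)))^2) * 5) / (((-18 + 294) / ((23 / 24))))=79925388010 / 4439449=18003.45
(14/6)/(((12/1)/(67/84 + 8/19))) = 1945/8208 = 0.24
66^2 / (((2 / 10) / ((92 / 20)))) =100188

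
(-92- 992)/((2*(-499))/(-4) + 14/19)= -41192/9509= -4.33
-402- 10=-412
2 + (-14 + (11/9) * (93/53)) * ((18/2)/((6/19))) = -335.88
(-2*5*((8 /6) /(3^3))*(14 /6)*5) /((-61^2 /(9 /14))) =100 /100467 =0.00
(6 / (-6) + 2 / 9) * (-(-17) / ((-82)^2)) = -119 / 60516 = -0.00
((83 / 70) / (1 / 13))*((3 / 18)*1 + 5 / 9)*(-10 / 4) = -27.83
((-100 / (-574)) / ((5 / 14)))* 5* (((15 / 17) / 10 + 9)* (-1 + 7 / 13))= -92700 / 9061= -10.23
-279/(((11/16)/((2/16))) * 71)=-558/781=-0.71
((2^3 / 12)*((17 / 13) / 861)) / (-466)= -17 / 7823907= -0.00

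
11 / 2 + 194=399 / 2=199.50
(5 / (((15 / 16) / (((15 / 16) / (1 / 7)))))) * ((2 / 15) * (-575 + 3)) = -8008 / 3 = -2669.33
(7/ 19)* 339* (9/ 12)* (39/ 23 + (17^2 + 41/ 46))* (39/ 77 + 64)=67754951307/ 38456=1761882.45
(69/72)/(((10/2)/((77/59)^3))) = 10500259/24645480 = 0.43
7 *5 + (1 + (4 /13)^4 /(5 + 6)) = 11310412 /314171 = 36.00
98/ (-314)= -49/ 157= -0.31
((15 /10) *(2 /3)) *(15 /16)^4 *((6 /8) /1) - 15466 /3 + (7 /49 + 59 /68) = -482315185553 /93585408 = -5153.74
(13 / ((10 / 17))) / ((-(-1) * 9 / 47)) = 10387 / 90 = 115.41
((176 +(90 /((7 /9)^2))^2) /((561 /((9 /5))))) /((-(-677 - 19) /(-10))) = -1.03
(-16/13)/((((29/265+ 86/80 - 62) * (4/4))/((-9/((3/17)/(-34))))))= 58817280/1676077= 35.09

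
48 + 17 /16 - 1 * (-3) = 833 /16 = 52.06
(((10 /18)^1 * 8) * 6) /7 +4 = 164 /21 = 7.81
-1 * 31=-31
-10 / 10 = -1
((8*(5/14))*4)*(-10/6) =-19.05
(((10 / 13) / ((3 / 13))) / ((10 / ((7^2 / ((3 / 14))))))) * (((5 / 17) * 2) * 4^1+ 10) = 48020 / 51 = 941.57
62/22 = 31/11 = 2.82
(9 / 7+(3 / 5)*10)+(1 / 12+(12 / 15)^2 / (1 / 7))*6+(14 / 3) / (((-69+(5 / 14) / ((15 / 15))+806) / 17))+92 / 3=709313677 / 10839150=65.44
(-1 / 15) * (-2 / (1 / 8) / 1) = 1.07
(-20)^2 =400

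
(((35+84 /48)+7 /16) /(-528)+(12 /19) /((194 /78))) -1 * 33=-510941833 /15569664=-32.82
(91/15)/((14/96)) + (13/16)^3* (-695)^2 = 5306881593/20480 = 259125.08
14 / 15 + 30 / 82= 799 / 615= 1.30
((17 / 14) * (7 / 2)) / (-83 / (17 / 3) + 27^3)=289 / 1337448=0.00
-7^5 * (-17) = 285719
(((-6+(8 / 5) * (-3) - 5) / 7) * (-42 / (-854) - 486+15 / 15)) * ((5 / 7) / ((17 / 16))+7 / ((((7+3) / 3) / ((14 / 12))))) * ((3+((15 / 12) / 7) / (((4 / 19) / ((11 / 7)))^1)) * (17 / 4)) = 4213756122189 / 66953600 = 62935.47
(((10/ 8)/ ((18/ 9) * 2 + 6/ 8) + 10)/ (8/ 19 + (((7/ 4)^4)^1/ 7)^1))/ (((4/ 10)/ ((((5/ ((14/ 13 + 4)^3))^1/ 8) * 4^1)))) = 5712200/ 20520027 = 0.28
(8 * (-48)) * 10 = -3840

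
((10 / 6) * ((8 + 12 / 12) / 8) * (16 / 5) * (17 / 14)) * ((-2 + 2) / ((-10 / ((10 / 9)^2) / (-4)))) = 0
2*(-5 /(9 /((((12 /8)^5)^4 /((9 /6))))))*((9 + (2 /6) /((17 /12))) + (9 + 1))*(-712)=18791830818945 /557056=33734186.18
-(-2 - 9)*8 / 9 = 88 / 9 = 9.78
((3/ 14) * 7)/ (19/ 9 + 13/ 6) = 27/ 77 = 0.35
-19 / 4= -4.75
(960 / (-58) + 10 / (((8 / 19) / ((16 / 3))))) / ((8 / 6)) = 82.59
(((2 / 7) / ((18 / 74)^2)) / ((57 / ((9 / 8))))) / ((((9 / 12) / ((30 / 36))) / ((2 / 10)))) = 1369 / 64638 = 0.02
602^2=362404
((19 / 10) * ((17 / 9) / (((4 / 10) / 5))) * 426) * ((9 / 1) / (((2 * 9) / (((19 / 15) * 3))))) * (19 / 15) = 8278813 / 180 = 45993.41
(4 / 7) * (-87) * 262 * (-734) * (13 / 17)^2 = 11310018096 / 2023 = 5590715.82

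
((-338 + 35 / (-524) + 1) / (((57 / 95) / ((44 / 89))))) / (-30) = 1942853 / 209862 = 9.26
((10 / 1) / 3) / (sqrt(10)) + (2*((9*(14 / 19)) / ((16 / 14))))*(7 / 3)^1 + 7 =sqrt(10) / 3 + 1295 / 38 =35.13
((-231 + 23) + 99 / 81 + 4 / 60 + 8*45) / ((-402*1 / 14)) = -5.34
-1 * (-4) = 4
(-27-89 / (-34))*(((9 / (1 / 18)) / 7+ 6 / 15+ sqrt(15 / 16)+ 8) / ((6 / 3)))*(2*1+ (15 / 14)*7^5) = -4120645638 / 595-29859751*sqrt(15) / 544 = -7138040.00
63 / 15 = 21 / 5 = 4.20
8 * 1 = 8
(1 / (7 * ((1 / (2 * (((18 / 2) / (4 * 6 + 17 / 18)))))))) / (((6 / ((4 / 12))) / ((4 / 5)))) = 72 / 15715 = 0.00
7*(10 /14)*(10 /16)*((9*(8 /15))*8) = 120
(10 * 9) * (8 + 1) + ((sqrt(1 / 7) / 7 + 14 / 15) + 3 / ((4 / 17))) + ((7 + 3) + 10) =sqrt(7) / 49 + 50621 / 60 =843.74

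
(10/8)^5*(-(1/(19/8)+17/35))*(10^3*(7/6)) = -15703125/4864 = -3228.44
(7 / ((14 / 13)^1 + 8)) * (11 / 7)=143 / 118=1.21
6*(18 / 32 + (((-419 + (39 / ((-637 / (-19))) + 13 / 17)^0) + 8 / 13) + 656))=1435.07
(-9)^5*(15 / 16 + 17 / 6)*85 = -302822955 / 16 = -18926434.69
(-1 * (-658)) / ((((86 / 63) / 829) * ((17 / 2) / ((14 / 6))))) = 80185854 / 731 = 109693.37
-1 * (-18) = 18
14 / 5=2.80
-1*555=-555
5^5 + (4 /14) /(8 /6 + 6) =240628 /77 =3125.04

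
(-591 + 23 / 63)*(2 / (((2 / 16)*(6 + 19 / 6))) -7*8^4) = 11735021888 / 693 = 16933653.52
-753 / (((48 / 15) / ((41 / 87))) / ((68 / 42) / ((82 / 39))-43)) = 1901325 / 406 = 4683.07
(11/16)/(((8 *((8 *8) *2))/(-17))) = -187/16384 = -0.01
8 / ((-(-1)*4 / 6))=12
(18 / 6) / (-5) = -3 / 5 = -0.60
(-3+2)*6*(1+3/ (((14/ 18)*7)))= -456/ 49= -9.31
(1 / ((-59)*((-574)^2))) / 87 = -1 / 1691200308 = -0.00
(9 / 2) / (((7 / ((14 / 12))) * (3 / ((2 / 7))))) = 1 / 14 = 0.07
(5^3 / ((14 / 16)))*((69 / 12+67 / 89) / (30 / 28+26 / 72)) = 20835000 / 32129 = 648.48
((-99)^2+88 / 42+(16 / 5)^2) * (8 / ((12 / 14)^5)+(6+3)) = 26331877111 / 102060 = 258003.89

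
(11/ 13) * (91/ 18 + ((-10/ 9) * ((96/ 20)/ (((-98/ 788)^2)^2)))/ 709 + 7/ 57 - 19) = -696031021260817/ 18171886419414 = -38.30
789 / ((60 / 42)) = 5523 / 10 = 552.30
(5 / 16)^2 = 0.10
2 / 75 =0.03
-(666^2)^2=-196741925136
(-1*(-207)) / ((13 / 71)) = 14697 / 13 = 1130.54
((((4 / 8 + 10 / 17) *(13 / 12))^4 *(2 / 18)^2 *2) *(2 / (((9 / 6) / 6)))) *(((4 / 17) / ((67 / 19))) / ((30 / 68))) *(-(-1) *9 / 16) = 1017030334099 / 31329916439040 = 0.03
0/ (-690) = 0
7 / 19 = 0.37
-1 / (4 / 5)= -5 / 4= -1.25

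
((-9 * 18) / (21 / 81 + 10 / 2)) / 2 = -2187 / 142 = -15.40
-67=-67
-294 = -294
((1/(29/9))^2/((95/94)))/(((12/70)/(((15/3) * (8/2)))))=177660/15979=11.12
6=6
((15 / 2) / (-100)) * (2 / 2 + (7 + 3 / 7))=-177 / 280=-0.63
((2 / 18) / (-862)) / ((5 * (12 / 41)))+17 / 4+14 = 8494969 / 465480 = 18.25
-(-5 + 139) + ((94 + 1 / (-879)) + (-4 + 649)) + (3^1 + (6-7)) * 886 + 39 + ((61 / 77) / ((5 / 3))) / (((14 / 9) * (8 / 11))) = 8326206673 / 3445680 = 2416.42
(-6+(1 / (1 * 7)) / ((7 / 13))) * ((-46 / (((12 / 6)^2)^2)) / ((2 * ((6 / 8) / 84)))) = 6463 / 7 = 923.29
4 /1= 4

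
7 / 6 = 1.17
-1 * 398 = -398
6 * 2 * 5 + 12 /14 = 60.86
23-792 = -769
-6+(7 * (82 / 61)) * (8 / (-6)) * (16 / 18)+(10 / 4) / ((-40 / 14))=-237529 / 13176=-18.03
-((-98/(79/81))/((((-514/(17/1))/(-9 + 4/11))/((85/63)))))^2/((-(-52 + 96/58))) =-433802446772625/14564267635588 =-29.79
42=42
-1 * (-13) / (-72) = -13 / 72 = -0.18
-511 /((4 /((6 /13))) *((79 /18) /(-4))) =53.74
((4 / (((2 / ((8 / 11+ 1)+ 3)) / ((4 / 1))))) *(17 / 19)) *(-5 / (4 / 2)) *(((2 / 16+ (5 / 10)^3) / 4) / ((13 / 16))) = -6.51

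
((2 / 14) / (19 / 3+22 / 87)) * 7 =29 / 191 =0.15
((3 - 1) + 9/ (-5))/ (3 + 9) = 1/ 60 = 0.02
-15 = -15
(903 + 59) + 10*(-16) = 802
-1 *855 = -855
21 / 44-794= -34915 / 44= -793.52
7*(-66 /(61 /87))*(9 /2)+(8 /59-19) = -10739400 /3599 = -2984.00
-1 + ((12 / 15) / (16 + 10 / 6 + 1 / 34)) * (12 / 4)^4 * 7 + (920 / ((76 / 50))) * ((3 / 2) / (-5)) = -1416439 / 9025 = -156.95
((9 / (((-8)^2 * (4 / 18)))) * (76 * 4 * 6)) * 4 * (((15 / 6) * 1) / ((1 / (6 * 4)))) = 277020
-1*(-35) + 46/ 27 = 991/ 27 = 36.70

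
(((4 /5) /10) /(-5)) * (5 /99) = -2 /2475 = -0.00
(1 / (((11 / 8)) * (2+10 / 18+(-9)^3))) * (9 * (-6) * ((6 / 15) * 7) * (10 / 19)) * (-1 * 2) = -15552 / 97603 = -0.16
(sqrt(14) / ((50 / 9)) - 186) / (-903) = 62 / 301 - 3 * sqrt(14) / 15050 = 0.21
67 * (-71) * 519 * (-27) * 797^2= 42342930941769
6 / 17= 0.35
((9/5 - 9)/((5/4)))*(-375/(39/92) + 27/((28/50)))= 438408/91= 4817.67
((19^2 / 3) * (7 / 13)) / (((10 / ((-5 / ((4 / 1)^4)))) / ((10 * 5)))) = -63175 / 9984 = -6.33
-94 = -94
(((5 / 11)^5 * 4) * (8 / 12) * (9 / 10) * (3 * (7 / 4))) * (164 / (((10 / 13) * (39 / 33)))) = 645750 / 14641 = 44.11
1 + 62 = 63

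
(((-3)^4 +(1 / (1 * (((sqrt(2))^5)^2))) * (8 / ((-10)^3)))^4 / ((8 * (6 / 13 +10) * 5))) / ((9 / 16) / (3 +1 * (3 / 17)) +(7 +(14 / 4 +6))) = 429773156581620333456039 / 69675520000000000000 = 6168.21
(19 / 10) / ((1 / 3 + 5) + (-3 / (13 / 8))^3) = -125229 / 63200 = -1.98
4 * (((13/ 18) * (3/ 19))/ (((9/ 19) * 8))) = 13/ 108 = 0.12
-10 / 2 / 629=-5 / 629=-0.01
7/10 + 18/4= 26/5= 5.20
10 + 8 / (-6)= 26 / 3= 8.67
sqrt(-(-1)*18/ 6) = sqrt(3) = 1.73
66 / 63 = 22 / 21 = 1.05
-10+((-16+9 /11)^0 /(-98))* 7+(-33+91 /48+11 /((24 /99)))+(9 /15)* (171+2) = 181439 /1680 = 108.00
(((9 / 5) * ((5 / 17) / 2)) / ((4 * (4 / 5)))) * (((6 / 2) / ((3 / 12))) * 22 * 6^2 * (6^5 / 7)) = 103926240 / 119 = 873329.75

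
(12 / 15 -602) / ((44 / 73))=-997.45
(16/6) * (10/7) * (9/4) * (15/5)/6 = 30/7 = 4.29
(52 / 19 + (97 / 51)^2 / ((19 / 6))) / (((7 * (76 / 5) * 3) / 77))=0.94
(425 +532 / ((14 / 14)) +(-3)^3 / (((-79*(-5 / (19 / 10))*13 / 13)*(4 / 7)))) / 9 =5039003 / 47400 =106.31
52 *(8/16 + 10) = 546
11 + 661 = 672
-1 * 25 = -25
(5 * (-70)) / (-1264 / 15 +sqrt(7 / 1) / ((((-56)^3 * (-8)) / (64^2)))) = 3858750 * sqrt(7) / 26852476447 +111531252000 / 26852476447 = 4.15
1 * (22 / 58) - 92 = -2657 / 29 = -91.62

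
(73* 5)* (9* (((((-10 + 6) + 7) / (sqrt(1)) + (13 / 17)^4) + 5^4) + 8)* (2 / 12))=58196969115 / 167042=348397.22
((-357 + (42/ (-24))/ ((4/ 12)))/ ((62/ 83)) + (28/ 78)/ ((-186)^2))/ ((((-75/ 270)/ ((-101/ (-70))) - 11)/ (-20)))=-660855725495/ 762622692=-866.56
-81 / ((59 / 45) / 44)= -160380 / 59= -2718.31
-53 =-53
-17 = -17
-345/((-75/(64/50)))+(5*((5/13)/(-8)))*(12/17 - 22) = 1216249/110500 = 11.01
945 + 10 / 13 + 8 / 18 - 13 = 109186 / 117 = 933.21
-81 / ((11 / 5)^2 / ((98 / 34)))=-99225 / 2057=-48.24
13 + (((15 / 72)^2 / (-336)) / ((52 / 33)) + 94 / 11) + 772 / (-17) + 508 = 303704123167 / 627314688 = 484.13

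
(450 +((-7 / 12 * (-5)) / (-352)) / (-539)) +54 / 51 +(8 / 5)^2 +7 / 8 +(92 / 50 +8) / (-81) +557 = 1258221649637 / 1244073600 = 1011.37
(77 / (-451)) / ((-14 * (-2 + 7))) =1 / 410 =0.00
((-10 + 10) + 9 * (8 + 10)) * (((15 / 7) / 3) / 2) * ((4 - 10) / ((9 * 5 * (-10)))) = 27 / 35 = 0.77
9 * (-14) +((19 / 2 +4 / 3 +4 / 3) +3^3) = -521 / 6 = -86.83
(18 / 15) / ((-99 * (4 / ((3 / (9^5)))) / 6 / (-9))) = 1 / 120285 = 0.00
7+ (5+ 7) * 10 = 127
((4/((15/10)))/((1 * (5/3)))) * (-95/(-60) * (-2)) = -76/15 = -5.07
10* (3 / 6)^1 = 5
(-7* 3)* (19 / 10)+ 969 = 929.10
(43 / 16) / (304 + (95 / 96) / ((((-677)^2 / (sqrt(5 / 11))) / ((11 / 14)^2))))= 3197994695969965129728 / 361745260492974657094619-1274722947960 * sqrt(55) / 361745260492974657094619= 0.01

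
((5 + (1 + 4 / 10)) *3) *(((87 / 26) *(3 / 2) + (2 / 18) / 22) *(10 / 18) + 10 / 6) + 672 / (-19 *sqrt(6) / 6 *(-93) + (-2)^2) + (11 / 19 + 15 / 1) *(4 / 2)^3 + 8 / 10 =395808 *sqrt(6) / 1040731 + 80553225989276 / 381734927145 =211.95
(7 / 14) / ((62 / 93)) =0.75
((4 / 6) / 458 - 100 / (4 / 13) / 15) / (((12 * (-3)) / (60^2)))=1488400 / 687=2166.52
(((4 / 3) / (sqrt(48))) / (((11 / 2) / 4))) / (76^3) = sqrt(3) / 5432328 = 0.00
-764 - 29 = -793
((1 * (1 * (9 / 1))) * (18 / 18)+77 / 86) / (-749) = -851 / 64414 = -0.01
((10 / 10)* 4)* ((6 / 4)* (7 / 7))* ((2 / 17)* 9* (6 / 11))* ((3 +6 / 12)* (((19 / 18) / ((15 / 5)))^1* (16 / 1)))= 12768 / 187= 68.28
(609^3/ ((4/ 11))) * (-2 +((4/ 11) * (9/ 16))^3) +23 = -38315771400583/ 30976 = -1236950264.74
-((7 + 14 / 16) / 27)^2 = -49 / 576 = -0.09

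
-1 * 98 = -98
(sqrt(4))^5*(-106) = -3392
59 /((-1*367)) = -59 /367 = -0.16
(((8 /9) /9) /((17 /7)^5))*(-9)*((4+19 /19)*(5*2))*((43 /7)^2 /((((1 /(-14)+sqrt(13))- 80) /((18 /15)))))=19888731520*sqrt(13) /5341898174103+1592519145280 /5341898174103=0.31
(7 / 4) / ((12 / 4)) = 7 / 12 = 0.58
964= 964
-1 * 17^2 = -289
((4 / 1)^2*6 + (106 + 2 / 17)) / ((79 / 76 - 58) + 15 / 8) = -522272 / 142341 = -3.67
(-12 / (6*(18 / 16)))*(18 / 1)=-32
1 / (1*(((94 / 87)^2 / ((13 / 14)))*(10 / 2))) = 98397 / 618520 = 0.16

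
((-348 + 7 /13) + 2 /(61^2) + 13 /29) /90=-48679535 /12625353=-3.86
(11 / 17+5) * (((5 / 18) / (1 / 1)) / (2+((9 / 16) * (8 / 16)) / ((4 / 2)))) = 5120 / 6987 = 0.73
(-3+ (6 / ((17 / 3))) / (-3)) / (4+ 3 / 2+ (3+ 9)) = -114 / 595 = -0.19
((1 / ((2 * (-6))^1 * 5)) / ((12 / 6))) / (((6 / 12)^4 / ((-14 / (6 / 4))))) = 56 / 45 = 1.24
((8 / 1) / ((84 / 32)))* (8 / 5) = 512 / 105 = 4.88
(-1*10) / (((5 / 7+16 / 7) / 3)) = -10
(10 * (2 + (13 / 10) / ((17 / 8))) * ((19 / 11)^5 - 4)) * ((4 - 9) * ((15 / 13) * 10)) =-46924695000 / 2737867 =-17139.14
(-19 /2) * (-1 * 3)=57 /2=28.50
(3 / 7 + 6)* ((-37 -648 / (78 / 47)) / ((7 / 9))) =-2250585 / 637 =-3533.10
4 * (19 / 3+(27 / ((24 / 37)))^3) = 288510.00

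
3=3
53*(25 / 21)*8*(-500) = -5300000 / 21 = -252380.95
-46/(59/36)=-1656/59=-28.07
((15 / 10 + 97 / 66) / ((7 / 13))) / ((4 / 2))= 91 / 33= 2.76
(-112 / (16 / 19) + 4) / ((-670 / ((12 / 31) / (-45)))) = -86 / 51925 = -0.00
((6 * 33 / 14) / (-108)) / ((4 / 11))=-121 / 336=-0.36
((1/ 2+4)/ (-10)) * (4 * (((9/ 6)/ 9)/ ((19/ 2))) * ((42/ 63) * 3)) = -0.06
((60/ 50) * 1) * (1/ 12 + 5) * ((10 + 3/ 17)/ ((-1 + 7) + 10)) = 10553/ 2720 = 3.88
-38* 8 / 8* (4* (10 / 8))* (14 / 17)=-2660 / 17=-156.47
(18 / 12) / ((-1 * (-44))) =3 / 88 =0.03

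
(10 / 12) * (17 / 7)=85 / 42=2.02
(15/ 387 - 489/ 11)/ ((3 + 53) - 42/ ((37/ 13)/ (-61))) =-1165981/ 25100691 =-0.05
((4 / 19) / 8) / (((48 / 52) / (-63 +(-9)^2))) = 39 / 76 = 0.51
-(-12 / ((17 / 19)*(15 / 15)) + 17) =-61 / 17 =-3.59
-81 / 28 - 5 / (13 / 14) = -3013 / 364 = -8.28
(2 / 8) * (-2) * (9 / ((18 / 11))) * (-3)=33 / 4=8.25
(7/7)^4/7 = 1/7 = 0.14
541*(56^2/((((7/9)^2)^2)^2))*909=1354818748124736/117649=11515769348.87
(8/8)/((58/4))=2/29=0.07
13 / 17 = 0.76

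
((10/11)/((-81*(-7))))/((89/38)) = 380/555093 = 0.00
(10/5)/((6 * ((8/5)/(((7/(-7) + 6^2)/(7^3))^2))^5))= 30517578125/7843898946120450146304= 0.00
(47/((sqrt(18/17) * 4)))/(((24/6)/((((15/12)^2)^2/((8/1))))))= 29375 * sqrt(34)/196608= 0.87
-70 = -70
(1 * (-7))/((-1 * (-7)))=-1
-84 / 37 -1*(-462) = 17010 / 37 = 459.73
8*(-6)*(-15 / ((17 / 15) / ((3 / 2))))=16200 / 17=952.94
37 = 37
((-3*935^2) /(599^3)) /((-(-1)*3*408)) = -51425 /5158123176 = -0.00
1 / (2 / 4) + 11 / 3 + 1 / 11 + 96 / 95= 21218 / 3135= 6.77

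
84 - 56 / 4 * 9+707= 665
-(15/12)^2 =-1.56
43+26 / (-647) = 27795 / 647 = 42.96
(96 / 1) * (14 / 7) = 192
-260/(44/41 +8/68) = -18122/83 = -218.34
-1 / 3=-0.33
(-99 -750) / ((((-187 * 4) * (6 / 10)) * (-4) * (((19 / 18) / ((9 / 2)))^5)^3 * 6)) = -220097378.15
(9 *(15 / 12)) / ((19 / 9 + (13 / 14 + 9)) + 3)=567 / 758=0.75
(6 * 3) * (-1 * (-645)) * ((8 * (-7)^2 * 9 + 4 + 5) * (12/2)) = 246387420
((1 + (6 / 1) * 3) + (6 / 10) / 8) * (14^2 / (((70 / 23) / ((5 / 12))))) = 122843 / 240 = 511.85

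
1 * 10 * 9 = 90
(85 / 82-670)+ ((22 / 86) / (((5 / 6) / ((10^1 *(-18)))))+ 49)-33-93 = -2825099 / 3526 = -801.22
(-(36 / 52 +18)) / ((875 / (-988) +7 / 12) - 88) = 13851 / 65432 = 0.21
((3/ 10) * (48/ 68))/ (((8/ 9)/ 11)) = 891/ 340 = 2.62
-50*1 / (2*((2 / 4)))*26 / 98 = -650 / 49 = -13.27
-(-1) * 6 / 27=2 / 9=0.22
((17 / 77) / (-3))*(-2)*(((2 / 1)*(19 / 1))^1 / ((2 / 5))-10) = 2890 / 231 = 12.51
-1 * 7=-7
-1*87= -87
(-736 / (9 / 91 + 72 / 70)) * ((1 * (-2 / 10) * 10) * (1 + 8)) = 11750.18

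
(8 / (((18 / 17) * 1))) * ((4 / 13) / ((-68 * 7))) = -4 / 819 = -0.00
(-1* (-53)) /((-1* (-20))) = 53 /20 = 2.65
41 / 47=0.87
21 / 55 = 0.38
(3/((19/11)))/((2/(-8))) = -132/19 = -6.95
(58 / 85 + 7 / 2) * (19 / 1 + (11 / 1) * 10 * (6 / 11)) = 56169 / 170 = 330.41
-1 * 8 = -8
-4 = -4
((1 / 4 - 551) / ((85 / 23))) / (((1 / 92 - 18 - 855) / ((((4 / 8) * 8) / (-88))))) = -1165387 / 150189050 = -0.01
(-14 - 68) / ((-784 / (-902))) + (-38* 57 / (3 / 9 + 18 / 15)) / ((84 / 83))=-6717523 / 4508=-1490.13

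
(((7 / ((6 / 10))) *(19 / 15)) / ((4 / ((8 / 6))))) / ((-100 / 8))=-266 / 675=-0.39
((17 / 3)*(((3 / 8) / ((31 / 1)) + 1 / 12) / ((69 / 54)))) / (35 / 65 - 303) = -15691 / 11214064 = -0.00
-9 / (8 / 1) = -9 / 8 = -1.12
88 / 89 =0.99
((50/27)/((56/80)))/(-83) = -500/15687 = -0.03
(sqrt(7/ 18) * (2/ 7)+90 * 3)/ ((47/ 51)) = 293.17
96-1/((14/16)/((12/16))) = 666/7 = 95.14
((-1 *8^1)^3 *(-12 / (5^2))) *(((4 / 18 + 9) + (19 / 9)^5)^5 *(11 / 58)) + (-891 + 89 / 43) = 121806856281129951798985378261704931664 / 7460156588764501484970837525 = 16327654095.70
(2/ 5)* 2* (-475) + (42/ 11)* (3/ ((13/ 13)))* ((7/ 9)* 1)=-4082/ 11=-371.09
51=51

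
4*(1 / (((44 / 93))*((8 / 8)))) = 93 / 11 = 8.45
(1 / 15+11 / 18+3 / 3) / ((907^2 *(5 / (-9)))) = -151 / 41132450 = -0.00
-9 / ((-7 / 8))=72 / 7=10.29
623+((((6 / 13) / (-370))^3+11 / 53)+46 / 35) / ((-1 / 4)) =3183778461917393 / 5160825226375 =616.91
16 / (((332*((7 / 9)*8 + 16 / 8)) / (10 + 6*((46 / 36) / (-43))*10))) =6360 / 132053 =0.05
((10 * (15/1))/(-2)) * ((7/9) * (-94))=5483.33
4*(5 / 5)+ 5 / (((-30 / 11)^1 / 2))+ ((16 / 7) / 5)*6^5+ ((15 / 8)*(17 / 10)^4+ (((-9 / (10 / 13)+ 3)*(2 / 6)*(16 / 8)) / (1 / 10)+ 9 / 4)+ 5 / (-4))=1180615423 / 336000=3513.74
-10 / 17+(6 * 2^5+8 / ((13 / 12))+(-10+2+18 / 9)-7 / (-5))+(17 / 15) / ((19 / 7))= 12257758 / 62985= 194.61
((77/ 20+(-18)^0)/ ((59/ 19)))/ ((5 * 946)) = 1843/ 5581400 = 0.00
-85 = -85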